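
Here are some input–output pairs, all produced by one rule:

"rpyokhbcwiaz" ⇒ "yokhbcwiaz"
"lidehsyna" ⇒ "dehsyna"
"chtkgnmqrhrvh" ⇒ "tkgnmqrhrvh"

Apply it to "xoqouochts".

qouochts

Looking at the pairs, the operation is to delete the first 2 characters.
Applying that to "xoqouochts" gives "qouochts".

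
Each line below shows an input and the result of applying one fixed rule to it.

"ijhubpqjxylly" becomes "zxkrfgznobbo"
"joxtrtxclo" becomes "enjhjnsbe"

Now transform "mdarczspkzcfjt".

tqhspifapsvzj

The rule is to shift every letter 10 places backward in the alphabet (wrapping around), then delete the first character.
Starting from "mdarczspkzcfjt": after the first operation, "ctqhspifapsvzj"; after the second, "tqhspifapsvzj".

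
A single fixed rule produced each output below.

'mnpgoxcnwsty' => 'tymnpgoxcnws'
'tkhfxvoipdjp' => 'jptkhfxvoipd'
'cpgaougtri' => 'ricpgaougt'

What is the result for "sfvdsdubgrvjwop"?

Looking at the pairs, the operation is to move the last 2 characters to the front (rotate right by 2).
On "sfvdsdubgrvjwop" that produces "opsfvdsdubgrvjw".

opsfvdsdubgrvjw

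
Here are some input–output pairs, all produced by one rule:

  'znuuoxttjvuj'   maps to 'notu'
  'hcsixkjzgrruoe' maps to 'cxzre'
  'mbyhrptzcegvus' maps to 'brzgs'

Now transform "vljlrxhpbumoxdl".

lrpmd

Looking at the pairs, the operation is to keep one character in every 3, starting at position 2 (positions 2nd, 5th, 8th, ...).
"vljlrxhpbumoxdl" → "lrpmd".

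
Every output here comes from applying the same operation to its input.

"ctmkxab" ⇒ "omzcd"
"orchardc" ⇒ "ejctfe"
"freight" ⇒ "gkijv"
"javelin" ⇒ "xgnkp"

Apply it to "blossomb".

What's happening: shift every letter 2 places forward in the alphabet (wrapping around), then delete the first 2 characters.
Starting from "blossomb": after the first operation, "dnquuqod"; after the second, "quuqod".

quuqod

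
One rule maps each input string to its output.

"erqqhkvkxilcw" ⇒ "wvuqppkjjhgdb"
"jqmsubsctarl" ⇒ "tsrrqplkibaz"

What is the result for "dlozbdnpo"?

yonnmkcca

The rule is to sort the characters into reverse alphabetical order, then shift every letter 1 place backward in the alphabet (wrapping around).
For "dlozbdnpo", step one produces "zpoonlddb"; step two turns that into "yonnmkcca".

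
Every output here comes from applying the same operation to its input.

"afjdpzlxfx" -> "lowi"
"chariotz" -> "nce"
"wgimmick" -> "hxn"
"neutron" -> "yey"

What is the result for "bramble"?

mxp

In each case the input is transformed by: shift every letter 11 places forward in the alphabet (wrapping around), then keep one character in every 3, starting at position 1 (positions 1st, 4th, 7th, ...).
Applying both steps to "bramble": "mclxmwp", then "mxp".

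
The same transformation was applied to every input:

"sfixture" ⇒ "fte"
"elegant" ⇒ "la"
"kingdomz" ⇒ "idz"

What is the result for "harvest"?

In each case the input is transformed by: keep one character in every 3, starting at position 2 (positions 2nd, 5th, 8th, ...).
Doing the same to "harvest": "ae".

ae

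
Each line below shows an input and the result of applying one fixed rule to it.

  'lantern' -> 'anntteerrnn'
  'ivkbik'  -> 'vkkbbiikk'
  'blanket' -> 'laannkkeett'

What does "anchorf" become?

Looking at the pairs, the operation is to double every character, then delete the first 3 characters.
"anchorf" → "ncchhoorrff".

ncchhoorrff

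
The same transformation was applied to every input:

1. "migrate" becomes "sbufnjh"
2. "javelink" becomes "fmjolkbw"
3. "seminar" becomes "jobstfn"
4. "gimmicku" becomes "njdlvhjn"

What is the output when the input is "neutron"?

uspoofv

The transformation: move the first 3 characters to the end (rotate left by 3), then shift every letter 1 place forward in the alphabet (wrapping around).
Applying both steps to "neutron": "tronneu", then "uspoofv".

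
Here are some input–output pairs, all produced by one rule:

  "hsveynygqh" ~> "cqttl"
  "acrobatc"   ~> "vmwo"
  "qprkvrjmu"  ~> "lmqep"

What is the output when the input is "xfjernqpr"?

The pattern: shift every letter 5 places backward in the alphabet (wrapping around), then keep every other character starting from the first (positions 1st, 3rd, 5th, ...).
On "xfjernqpr" that produces "semlm".

semlm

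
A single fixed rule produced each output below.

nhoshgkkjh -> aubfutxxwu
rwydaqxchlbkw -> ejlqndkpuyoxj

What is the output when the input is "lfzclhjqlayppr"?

Each output is the input with this applied: shift every letter 13 places forward in the alphabet (wrapping around) — i.e. ROT13.
"lfzclhjqlayppr" → "ysmpyuwdynlcce".

ysmpyuwdynlcce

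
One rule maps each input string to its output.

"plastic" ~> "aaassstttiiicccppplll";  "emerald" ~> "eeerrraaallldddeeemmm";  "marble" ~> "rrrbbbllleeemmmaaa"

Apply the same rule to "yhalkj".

Each output is the input with this applied: move the first 2 characters to the end (rotate left by 2), then repeat every character 3 times.
Applying that to "yhalkj" gives "aaalllkkkjjjyyyhhh".

aaalllkkkjjjyyyhhh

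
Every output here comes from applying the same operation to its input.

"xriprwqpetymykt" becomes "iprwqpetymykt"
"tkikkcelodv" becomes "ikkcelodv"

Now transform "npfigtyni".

figtyni

The pattern: delete the first 2 characters.
On "npfigtyni" that produces "figtyni".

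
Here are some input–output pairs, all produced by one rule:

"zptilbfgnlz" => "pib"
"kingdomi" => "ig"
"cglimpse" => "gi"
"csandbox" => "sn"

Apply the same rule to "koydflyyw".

The pattern: keep every other character starting from the second (positions 2nd, 4th, 6th, ...), then delete the last 2 characters.
On "koydflyyw": the first step gives "odly", and the second then gives "od".

od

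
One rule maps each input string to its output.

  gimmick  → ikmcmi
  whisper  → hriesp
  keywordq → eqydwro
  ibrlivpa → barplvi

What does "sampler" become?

armepl

Looking at the pairs, the operation is to delete the first character, then take characters alternately from the front and the back (1st, last, 2nd, 2nd-last, ...).
For "sampler", step one produces "ampler"; step two turns that into "armepl".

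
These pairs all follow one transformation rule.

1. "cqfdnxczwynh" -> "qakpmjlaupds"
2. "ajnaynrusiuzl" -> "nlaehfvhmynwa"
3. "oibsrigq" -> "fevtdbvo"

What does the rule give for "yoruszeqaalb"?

hfmrdnnyolbe

The transformation: move the first 3 characters to the end (rotate left by 3), then shift every letter 13 places forward in the alphabet (wrapping around) — i.e. ROT13.
"yoruszeqaalb" → "hfmrdnnyolbe".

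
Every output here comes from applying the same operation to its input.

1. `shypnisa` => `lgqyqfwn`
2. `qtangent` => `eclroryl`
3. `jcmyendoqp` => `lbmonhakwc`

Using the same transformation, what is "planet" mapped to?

What's happening: swap the front and back halves of the string, then shift every letter 2 places backward in the alphabet (wrapping around).
"planet" → "netpla" → "lcrnjy".

lcrnjy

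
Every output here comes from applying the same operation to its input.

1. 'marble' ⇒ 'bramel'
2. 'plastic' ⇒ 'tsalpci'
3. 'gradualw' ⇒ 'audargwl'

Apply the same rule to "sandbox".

bdnasxo

The pattern: move the last 2 characters to the front (rotate right by 2), then reverse the string.
On "sandbox": the first step gives "oxsandb", and the second then gives "bdnasxo".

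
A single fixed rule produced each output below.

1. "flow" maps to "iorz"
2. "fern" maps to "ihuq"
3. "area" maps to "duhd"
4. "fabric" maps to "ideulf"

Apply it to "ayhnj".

dbkqm

The transformation: shift every letter 3 places forward in the alphabet (wrapping around).
Doing the same to "ayhnj": "dbkqm".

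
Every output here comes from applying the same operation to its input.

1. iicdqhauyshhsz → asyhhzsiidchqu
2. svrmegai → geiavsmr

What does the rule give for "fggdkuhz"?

The transformation: swap each adjacent pair of characters (1↔2, 3↔4, ...), then swap the front and back halves of the string.
"fggdkuhz" → "gfdgukzh" → "ukzhgfdg".
(Check on "iicdqhauyshhsz": → "iidchquasyhhzs" → "asyhhzsiidchqu" ✓)

ukzhgfdg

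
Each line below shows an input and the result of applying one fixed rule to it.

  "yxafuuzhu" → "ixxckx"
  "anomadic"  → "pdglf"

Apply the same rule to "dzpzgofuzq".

The transformation: shift every letter 3 places forward in the alphabet (wrapping around), then delete the first 3 characters.
Applying that to "dzpzgofuzq" gives "cjrixct".

cjrixct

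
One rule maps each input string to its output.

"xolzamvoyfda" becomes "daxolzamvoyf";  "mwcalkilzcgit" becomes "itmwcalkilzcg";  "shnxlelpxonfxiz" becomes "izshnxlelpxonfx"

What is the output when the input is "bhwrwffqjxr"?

xrbhwrwffqj

The rule is to move the last 2 characters to the front (rotate right by 2).
So "bhwrwffqjxr" becomes "xrbhwrwffqj".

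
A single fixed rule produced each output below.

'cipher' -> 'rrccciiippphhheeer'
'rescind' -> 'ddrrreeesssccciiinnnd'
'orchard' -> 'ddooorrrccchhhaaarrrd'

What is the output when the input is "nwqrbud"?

What's happening: repeat every character 3 times, then move the last 2 characters to the front (rotate right by 2).
Applying both steps to "nwqrbud": "nnnwwwqqqrrrbbbuuuddd", then "ddnnnwwwqqqrrrbbbuuud".

ddnnnwwwqqqrrrbbbuuud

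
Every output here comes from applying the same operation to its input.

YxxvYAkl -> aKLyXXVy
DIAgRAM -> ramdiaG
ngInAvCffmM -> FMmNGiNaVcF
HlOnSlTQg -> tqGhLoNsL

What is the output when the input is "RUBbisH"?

What's happening: move the last 3 characters to the front (rotate right by 3), then flip the case of every letter.
Applying both steps to "RUBbisH": "isHRUBb", then "IShrubB".

IShrubB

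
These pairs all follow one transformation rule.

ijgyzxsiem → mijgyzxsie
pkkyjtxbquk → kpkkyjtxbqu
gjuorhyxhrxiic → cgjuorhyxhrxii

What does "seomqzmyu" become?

Each output is the input with this applied: move the last character to the front.
On "seomqzmyu" that produces "useomqzmy".

useomqzmy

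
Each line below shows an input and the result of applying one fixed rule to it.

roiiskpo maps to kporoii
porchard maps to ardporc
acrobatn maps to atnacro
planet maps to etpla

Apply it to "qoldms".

In each case the input is transformed by: swap the front and back halves of the string, then delete the first character.
For "qoldms", step one produces "dmsqol"; step two turns that into "msqol".

msqol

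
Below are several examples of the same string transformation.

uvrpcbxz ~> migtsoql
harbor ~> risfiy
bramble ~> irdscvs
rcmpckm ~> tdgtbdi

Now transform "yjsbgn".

Looking at the pairs, the operation is to move the first character to the end, then shift every letter 9 places backward in the alphabet (wrapping around).
For "yjsbgn", step one produces "jsbgny"; step two turns that into "ajsxep".

ajsxep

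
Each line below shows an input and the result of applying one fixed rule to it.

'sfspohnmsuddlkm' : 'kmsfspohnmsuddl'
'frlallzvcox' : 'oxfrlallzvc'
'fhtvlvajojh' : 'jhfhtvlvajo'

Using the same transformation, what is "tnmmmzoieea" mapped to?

The transformation: move the last 2 characters to the front (rotate right by 2).
Doing the same to "tnmmmzoieea": "eatnmmmzoie".

eatnmmmzoie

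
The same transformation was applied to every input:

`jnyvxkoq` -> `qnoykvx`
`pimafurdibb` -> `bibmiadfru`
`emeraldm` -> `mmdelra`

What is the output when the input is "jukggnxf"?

The transformation: take characters alternately from the front and the back (1st, last, 2nd, 2nd-last, ...), then delete the first character.
Applying that to "jukggnxf" gives "fuxkngg".
(Check on "emeraldm": → "emmdelra" → "mmdelra" ✓)

fuxkngg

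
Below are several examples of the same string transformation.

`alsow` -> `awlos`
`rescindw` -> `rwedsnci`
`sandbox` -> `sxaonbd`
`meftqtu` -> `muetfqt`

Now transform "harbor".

The pattern: take characters alternately from the front and the back (1st, last, 2nd, 2nd-last, ...).
"harbor" → "hraorb".

hraorb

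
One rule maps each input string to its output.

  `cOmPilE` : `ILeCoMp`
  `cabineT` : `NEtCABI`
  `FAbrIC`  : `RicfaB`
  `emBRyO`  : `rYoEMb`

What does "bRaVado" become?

Rule — move the last 3 characters to the front (rotate right by 3), then flip the case of every letter.
Applying both steps to "bRaVado": "adobRaV", then "ADOBrAv".
(Check on "cabineT": → "neTcabi" → "NEtCABI" ✓)

ADOBrAv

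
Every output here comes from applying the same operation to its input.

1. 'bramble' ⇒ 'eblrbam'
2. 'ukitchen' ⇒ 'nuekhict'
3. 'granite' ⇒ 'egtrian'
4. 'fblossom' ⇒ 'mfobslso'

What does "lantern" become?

Each output is the input with this applied: reverse the string, then take characters alternately from the front and the back (1st, last, 2nd, 2nd-last, ...).
Applying both steps to "lantern": "nretnal", then "nlraent".

nlraent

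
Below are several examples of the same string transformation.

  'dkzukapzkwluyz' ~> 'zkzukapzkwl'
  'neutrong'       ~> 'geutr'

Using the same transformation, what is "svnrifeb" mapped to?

Each output is the input with this applied: swap the first and last characters, then delete the last 3 characters.
Starting from "svnrifeb": after the first operation, "bvnrifes"; after the second, "bvnri".

bvnri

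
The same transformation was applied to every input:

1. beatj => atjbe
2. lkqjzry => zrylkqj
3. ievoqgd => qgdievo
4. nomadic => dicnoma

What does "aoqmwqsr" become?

In each case the input is transformed by: move the last 3 characters to the front (rotate right by 3).
Doing the same to "aoqmwqsr": "qsraoqmw".

qsraoqmw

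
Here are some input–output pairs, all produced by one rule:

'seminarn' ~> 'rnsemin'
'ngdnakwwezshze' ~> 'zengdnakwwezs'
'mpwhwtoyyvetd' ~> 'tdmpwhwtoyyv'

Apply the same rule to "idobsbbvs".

Each output is the input with this applied: move the last 2 characters to the front (rotate right by 2), then delete the last character.
For "idobsbbvs", step one produces "vsidobsbb"; step two turns that into "vsidobsb".

vsidobsb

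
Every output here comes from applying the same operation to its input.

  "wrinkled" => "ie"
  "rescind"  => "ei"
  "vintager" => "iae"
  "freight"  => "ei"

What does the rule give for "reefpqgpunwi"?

Rule — keep only the vowels.
On "reefpqgpunwi" that produces "eeui".

eeui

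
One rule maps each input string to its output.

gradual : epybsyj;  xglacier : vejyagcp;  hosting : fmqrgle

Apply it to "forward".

dmpuypb

Each output is the input with this applied: shift every letter 2 places backward in the alphabet (wrapping around).
For "forward" the result is "dmpuypb".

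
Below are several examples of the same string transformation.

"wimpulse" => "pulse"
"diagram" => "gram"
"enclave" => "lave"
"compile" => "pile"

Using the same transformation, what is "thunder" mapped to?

Rule — delete the first 3 characters.
"thunder" → "nder".

nder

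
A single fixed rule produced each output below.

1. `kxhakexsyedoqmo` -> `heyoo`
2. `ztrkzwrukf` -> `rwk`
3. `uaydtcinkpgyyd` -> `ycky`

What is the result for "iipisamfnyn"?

The rule is to keep one character in every 3, starting at position 3 (positions 3rd, 6th, 9th, ...).
So "iipisamfnyn" becomes "pan".

pan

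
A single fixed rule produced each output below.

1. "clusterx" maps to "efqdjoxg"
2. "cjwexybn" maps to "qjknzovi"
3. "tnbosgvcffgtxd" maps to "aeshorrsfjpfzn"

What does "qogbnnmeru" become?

The rule is to move the first 3 characters to the end (rotate left by 3), then shift every letter 12 places forward in the alphabet (wrapping around).
Working it through for "qogbnnmeru": intermediate "bnnmeruqog", final "nzzyqdgcas".

nzzyqdgcas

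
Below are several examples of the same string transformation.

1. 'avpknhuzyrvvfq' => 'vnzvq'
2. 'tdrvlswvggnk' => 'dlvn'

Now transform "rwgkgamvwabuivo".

wgvbv

What's happening: keep one character in every 3, starting at position 2 (positions 2nd, 5th, 8th, ...).
Applying that to "rwgkgamvwabuivo" gives "wgvbv".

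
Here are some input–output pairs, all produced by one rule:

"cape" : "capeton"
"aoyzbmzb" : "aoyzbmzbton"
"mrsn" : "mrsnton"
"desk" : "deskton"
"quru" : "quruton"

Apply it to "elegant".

elegantton

The pattern: append "ton".
Applying that to "elegant" gives "elegantton".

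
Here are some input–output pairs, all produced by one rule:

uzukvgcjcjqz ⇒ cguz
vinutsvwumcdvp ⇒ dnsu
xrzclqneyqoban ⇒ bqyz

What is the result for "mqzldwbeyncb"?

Rule — keep one character in every 3, starting at position 3 (positions 3rd, 6th, 9th, ...), then sort the characters into alphabetical order.
On "mqzldwbeyncb": the first step gives "zwyb", and the second then gives "bwyz".

bwyz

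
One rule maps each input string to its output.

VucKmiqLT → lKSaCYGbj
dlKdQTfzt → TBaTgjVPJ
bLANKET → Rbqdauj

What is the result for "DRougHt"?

thEKWxJ

Rule — shift every letter 10 places backward in the alphabet (wrapping around), then flip the case of every letter.
On "DRougHt" that produces "thEKWxJ".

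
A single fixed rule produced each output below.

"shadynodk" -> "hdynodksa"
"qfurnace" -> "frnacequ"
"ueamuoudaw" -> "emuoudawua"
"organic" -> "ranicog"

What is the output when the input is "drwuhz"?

ruhzdw

The rule is to move the first 2 characters to the end (rotate left by 2), then swap the first and last characters.
Starting from "drwuhz": after the first operation, "wuhzdr"; after the second, "ruhzdw".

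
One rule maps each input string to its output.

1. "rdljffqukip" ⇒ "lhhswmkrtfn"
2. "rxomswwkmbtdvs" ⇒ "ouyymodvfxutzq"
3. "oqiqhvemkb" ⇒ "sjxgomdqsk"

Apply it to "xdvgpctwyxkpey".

The rule is to move the first 3 characters to the end (rotate left by 3), then shift every letter 2 places forward in the alphabet (wrapping around).
On "xdvgpctwyxkpey": the first step gives "gpctwyxkpeyxdv", and the second then gives "irevyazmrgazfx".
(Check on "oqiqhvemkb": → "qhvemkboqi" → "sjxgomdqsk" ✓)

irevyazmrgazfx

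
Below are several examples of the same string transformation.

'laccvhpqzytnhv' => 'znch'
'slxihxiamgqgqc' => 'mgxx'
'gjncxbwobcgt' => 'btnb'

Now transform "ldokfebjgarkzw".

In each case the input is transformed by: keep one character in every 3, starting at position 3 (positions 3rd, 6th, 9th, ...), then move the first 2 characters to the end (rotate left by 2).
For "ldokfebjgarkzw", step one produces "oegk"; step two turns that into "gkoe".

gkoe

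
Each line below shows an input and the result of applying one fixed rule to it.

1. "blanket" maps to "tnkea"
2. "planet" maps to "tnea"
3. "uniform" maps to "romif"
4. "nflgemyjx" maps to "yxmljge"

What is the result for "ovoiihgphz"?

zpoiihhg

Each output is the input with this applied: delete the first 2 characters, then sort the characters into reverse alphabetical order.
Starting from "ovoiihgphz": after the first operation, "oiihgphz"; after the second, "zpoiihhg".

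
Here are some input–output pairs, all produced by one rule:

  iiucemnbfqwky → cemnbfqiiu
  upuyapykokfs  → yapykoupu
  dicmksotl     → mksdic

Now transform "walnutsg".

The transformation: delete the last 3 characters, then move the first 3 characters to the end (rotate left by 3).
For "walnutsg", step one produces "walnu"; step two turns that into "nuwal".
(Check on "dicmksotl": → "dicmks" → "mksdic" ✓)

nuwal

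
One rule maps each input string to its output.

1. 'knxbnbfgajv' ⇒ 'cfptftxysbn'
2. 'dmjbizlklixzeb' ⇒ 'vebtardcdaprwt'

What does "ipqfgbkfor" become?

ahixytcxgj

The pattern: shift every letter 8 places backward in the alphabet (wrapping around).
So "ipqfgbkfor" becomes "ahixytcxgj".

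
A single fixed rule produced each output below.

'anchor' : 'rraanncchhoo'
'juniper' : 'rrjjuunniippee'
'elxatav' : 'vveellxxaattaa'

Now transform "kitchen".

nnkkiittcchhee

Rule — double every character, then move the last 2 characters to the front (rotate right by 2).
Starting from "kitchen": after the first operation, "kkiittcchheenn"; after the second, "nnkkiittcchhee".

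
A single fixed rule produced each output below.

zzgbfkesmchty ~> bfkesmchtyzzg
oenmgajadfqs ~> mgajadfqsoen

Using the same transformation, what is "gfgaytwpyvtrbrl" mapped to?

The transformation: move the first 3 characters to the end (rotate left by 3).
So "gfgaytwpyvtrbrl" becomes "aytwpyvtrbrlgfg".

aytwpyvtrbrlgfg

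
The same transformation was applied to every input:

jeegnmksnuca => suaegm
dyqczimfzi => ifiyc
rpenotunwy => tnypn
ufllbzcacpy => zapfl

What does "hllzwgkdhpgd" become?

In each case the input is transformed by: keep every other character starting from the second (positions 2nd, 4th, 6th, ...), then move the last 3 characters to the front (rotate right by 3).
Working it through for "hllzwgkdhpgd": intermediate "lzgdpd", final "dpdlzg".

dpdlzg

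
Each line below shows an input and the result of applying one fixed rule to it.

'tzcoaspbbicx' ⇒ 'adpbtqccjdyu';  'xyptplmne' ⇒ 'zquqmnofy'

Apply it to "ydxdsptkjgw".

The pattern: shift every letter 1 place forward in the alphabet (wrapping around), then move the first character to the end.
Working it through for "ydxdsptkjgw": intermediate "zeyetqulkhx", final "eyetqulkhxz".

eyetqulkhxz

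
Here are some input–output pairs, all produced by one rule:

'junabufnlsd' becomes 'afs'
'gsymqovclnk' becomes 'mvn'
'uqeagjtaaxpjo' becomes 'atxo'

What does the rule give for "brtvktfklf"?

vff

What's happening: delete the first 2 characters, then keep one character in every 3, starting at position 2 (positions 2nd, 5th, 8th, ...).
Starting from "brtvktfklf": after the first operation, "tvktfklf"; after the second, "vff".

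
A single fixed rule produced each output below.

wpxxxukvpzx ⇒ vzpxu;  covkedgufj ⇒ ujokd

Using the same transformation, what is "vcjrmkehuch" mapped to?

The transformation: keep every other character starting from the second (positions 2nd, 4th, 6th, ...), then move the first 3 characters to the end (rotate left by 3).
For "vcjrmkehuch", step one produces "crkhc"; step two turns that into "hccrk".

hccrk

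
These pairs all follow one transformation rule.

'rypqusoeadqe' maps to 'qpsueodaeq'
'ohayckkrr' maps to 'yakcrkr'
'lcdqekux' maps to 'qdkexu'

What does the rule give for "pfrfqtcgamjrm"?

Looking at the pairs, the operation is to swap each adjacent pair of characters (1↔2, 3↔4, ...), then delete the first 2 characters.
On "pfrfqtcgamjrm": the first step gives "fpfrtqgcmarjm", and the second then gives "frtqgcmarjm".

frtqgcmarjm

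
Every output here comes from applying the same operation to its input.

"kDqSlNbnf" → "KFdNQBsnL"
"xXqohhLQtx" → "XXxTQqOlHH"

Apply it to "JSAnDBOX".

Looking at the pairs, the operation is to take characters alternately from the front and the back (1st, last, 2nd, 2nd-last, ...), then flip the case of every letter.
"JSAnDBOX" → "JXSOABnD" → "jxsoabNd".

jxsoabNd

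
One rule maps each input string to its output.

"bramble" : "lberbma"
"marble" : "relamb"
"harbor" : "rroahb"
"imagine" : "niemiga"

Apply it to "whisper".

The rule is to swap each adjacent pair of characters (1↔2, 3↔4, ...), then move the last 3 characters to the front (rotate right by 3).
Working it through for "whisper": intermediate "hwsiepr", final "eprhwsi".

eprhwsi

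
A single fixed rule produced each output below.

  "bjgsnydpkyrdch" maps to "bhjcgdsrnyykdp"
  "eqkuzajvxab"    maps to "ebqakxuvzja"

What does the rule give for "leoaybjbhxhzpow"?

In each case the input is transformed by: take characters alternately from the front and the back (1st, last, 2nd, 2nd-last, ...).
"leoaybjbhxhzpow" → "lweoopazyhbxjhb".

lweoopazyhbxjhb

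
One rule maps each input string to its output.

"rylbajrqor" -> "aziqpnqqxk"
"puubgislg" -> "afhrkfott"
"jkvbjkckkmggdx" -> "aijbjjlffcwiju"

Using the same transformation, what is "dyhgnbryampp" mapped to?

Looking at the pairs, the operation is to shift every letter 1 place backward in the alphabet (wrapping around), then move the first 3 characters to the end (rotate left by 3).
Applying both steps to "dyhgnbryampp": "cxgfmaqxzloo", then "fmaqxzloocxg".
(Check on "puubgislg": → "ottafhrkf" → "afhrkfott" ✓)

fmaqxzloocxg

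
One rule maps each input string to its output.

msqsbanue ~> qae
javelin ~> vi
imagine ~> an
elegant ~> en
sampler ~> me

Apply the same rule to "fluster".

The rule is to keep one character in every 3, starting at position 3 (positions 3rd, 6th, 9th, ...).
Applying that to "fluster" gives "ue".

ue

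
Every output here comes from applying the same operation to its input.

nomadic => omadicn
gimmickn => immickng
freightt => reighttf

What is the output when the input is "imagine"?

maginei

Looking at the pairs, the operation is to move the first character to the end.
Doing the same to "imagine": "maginei".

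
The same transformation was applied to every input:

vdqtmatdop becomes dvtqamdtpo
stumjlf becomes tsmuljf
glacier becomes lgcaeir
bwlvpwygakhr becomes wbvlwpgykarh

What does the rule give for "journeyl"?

ojruenly

The rule is to swap each adjacent pair of characters (1↔2, 3↔4, ...).
On "journeyl" that produces "ojruenly".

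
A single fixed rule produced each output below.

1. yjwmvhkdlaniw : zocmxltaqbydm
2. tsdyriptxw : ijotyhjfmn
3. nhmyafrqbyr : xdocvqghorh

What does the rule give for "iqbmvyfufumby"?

The pattern: shift every letter 10 places backward in the alphabet (wrapping around), then swap each adjacent pair of characters (1↔2, 3↔4, ...).
Working it through for "iqbmvyfufumby": intermediate "ygrclovkvkcro", final "gycrolkvkvrco".

gycrolkvkvrco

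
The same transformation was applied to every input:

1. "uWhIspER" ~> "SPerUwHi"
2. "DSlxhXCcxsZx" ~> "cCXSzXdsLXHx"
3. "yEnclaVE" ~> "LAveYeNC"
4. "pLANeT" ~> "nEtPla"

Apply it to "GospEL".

Each output is the input with this applied: flip the case of every letter, then swap the front and back halves of the string.
Applying that to "GospEL" gives "PelgOS".

PelgOS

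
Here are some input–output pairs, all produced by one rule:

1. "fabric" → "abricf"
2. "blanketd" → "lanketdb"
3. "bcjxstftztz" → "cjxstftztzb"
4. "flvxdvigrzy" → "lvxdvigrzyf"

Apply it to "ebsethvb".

The rule is to move the first character to the end.
So "ebsethvb" becomes "bsethvbe".

bsethvbe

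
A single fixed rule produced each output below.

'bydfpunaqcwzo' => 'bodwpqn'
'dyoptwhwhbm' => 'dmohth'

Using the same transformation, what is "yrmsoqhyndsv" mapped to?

What's happening: keep every other character starting from the first (positions 1st, 3rd, 5th, ...), then take characters alternately from the front and the back (1st, last, 2nd, 2nd-last, ...).
Working it through for "yrmsoqhyndsv": intermediate "ymohns", final "ysmnoh".

ysmnoh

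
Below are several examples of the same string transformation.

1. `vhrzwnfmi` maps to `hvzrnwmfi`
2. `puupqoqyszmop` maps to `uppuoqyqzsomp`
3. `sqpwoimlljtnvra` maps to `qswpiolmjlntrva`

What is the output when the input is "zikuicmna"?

izukcinma

The transformation: swap each adjacent pair of characters (1↔2, 3↔4, ...).
For "zikuicmna" the result is "izukcinma".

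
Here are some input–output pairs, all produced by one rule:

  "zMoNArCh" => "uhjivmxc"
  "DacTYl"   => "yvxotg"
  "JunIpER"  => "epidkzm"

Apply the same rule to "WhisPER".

The rule is to shift every letter 5 places backward in the alphabet (wrapping around), then convert every letter to lowercase.
For "WhisPER" the result is "rcdnkzm".

rcdnkzm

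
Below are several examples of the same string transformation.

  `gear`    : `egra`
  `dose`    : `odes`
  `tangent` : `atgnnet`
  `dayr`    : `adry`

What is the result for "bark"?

In each case the input is transformed by: swap each adjacent pair of characters (1↔2, 3↔4, ...).
For "bark" the result is "abkr".

abkr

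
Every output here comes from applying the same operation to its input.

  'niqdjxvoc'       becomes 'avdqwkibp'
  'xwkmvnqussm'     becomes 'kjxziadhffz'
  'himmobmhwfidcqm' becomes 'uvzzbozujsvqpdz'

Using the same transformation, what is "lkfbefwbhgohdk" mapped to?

The pattern: shift every letter 13 places forward in the alphabet (wrapping around) — i.e. ROT13.
On "lkfbefwbhgohdk" that produces "yxsorsjoutbuqx".

yxsorsjoutbuqx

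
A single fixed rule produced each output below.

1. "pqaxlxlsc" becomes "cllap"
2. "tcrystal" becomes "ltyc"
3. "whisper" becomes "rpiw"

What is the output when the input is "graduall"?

ladr

The rule is to reverse the string, then keep every other character starting from the first (positions 1st, 3rd, 5th, ...).
On "graduall" that produces "ladr".
(Check on "pqaxlxlsc": → "cslxlxaqp" → "cllap" ✓)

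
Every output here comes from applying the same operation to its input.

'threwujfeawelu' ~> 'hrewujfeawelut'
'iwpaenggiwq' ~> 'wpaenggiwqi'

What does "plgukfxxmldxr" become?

lgukfxxmldxrp

Each output is the input with this applied: move the first character to the end.
Doing the same to "plgukfxxmldxr": "lgukfxxmldxrp".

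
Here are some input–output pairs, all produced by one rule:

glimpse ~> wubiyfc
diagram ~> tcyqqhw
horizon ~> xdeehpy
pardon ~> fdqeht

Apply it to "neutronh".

The transformation: shift every letter 10 places backward in the alphabet (wrapping around), then take characters alternately from the front and the back (1st, last, 2nd, 2nd-last, ...).
Doing the same to "neutronh": "dxudkejh".
(Check on "horizon": → "xehyped" → "xdeehpy" ✓)

dxudkejh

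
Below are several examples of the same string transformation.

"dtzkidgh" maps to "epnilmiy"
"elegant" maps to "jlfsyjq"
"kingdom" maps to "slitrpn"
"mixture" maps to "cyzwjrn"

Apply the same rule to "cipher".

umjwhn

The pattern: move the first 2 characters to the end (rotate left by 2), then shift every letter 5 places forward in the alphabet (wrapping around).
For "cipher" the result is "umjwhn".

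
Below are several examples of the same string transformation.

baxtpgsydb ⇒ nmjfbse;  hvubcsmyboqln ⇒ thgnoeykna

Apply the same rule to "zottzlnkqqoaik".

The transformation: delete the last 3 characters, then shift every letter 12 places forward in the alphabet (wrapping around).
"zottzlnkqqoaik" → "zottzlnkqqo" → "lafflxzwcca".

lafflxzwcca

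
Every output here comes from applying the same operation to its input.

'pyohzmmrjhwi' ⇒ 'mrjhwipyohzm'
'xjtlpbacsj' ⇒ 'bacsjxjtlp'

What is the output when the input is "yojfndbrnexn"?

brnexnyojfnd

Looking at the pairs, the operation is to swap the front and back halves of the string.
So "yojfndbrnexn" becomes "brnexnyojfnd".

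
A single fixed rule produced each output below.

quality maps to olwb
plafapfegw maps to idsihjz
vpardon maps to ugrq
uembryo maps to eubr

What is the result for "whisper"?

What's happening: shift every letter 3 places forward in the alphabet (wrapping around), then delete the first 3 characters.
"whisper" → "zklvshu" → "vshu".

vshu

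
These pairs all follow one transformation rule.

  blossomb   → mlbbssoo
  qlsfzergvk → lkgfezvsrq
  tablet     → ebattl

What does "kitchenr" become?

ihectrnk

The transformation: sort the characters into reverse alphabetical order, then swap the front and back halves of the string.
"kitchenr" → "trnkihec" → "ihectrnk".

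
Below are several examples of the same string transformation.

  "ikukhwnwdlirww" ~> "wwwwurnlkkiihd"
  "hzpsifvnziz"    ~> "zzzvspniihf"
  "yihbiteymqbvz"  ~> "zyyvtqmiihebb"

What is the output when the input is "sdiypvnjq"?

What's happening: sort the characters into reverse alphabetical order.
So "sdiypvnjq" becomes "yvsqpnjid".

yvsqpnjid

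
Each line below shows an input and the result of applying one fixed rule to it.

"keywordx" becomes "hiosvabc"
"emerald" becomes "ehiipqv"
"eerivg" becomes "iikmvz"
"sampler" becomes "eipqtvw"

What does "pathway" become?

Each output is the input with this applied: sort the characters into alphabetical order, then shift every letter 4 places forward in the alphabet (wrapping around).
On "pathway": the first step gives "aahptwy", and the second then gives "eeltxac".

eeltxac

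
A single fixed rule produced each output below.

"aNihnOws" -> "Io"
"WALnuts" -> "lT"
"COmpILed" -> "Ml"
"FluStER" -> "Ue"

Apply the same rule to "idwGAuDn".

The pattern: flip the case of every letter, then keep one character in every 3, starting at position 3 (positions 3rd, 6th, 9th, ...).
On "idwGAuDn": the first step gives "IDWgaUdN", and the second then gives "WU".

WU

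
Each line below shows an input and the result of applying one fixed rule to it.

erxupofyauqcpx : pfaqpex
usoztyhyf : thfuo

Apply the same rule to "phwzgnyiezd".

In each case the input is transformed by: keep every other character starting from the first (positions 1st, 3rd, 5th, ...), then move the first 2 characters to the end (rotate left by 2).
Applying both steps to "phwzgnyiezd": "pwgyed", then "gyedpw".

gyedpw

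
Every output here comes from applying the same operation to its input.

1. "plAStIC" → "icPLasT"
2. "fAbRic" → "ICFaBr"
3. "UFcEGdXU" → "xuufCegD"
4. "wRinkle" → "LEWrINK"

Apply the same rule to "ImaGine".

The pattern: flip the case of every letter, then move the last 2 characters to the front (rotate right by 2).
For "ImaGine", step one produces "iMAgINE"; step two turns that into "NEiMAgI".

NEiMAgI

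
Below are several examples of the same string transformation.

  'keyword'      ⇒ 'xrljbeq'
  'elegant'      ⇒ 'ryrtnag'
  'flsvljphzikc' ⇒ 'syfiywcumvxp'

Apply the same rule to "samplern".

Rule — shift every letter 13 places forward in the alphabet (wrapping around) — i.e. ROT13.
Doing the same to "samplern": "fnzcyrea".

fnzcyrea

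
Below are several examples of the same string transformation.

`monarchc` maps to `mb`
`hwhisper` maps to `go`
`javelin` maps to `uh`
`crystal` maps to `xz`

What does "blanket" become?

The pattern: shift every letter 1 place backward in the alphabet (wrapping around), then keep one character in every 3, starting at position 3 (positions 3rd, 6th, 9th, ...).
On "blanket": the first step gives "akzmjds", and the second then gives "zd".
(Check on "crystal": → "bqxrszk" → "xz" ✓)

zd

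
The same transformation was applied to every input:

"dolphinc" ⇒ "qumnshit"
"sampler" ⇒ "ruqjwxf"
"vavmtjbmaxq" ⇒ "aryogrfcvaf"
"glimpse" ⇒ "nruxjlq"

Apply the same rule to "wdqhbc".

In each case the input is transformed by: shift every letter 5 places forward in the alphabet (wrapping around), then move the first 2 characters to the end (rotate left by 2).
For "wdqhbc", step one produces "bivmgh"; step two turns that into "vmghbi".

vmghbi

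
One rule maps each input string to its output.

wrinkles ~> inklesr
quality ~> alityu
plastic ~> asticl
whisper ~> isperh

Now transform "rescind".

The transformation: delete the first character, then move the first character to the end.
Applying both steps to "rescind": "escind", then "scinde".

scinde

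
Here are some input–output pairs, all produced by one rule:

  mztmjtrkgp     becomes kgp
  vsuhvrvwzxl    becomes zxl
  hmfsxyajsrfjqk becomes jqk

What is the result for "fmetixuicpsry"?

The pattern: keep only the last 3 characters.
So "fmetixuicpsry" becomes "sry".

sry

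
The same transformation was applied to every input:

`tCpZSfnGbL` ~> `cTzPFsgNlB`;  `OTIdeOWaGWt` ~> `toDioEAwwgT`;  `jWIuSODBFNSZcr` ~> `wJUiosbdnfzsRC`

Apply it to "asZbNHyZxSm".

In each case the input is transformed by: flip the case of every letter, then swap each adjacent pair of characters (1↔2, 3↔4, ...).
On "asZbNHyZxSm": the first step gives "ASzBnhYzXsM", and the second then gives "SABzhnzYsXM".

SABzhnzYsXM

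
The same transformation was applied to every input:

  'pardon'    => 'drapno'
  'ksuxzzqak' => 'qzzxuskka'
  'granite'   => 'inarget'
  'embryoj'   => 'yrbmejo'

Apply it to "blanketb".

What's happening: move the last 2 characters to the front (rotate right by 2), then reverse the string.
Applying that to "blanketb" gives "eknalbbt".

eknalbbt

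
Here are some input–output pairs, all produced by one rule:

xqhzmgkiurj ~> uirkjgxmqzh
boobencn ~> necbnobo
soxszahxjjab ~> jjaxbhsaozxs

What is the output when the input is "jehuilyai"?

ylaiiujhe

The pattern: move the last 3 characters to the front (rotate right by 3), then take characters alternately from the front and the back (1st, last, 2nd, 2nd-last, ...).
For "jehuilyai", step one produces "yaijehuil"; step two turns that into "ylaiiujhe".
(Check on "xqhzmgkiurj": → "urjxqhzmgki" → "uirkjgxmqzh" ✓)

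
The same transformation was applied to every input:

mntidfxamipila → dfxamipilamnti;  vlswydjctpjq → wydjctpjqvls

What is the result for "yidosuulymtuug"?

suulymtuugyido

Rule — move the last 3 characters to the front (rotate right by 3), then swap the front and back halves of the string.
For "yidosuulymtuug" the result is "suulymtuugyido".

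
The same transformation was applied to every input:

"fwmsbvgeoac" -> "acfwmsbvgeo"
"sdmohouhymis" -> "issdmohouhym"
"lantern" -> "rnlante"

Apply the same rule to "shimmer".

ershimm

The pattern: move the last 2 characters to the front (rotate right by 2).
For "shimmer" the result is "ershimm".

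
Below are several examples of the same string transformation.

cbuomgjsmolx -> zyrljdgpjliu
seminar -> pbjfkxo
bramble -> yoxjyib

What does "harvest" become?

exosbpq

Rule — shift every letter 3 places backward in the alphabet (wrapping around).
So "harvest" becomes "exosbpq".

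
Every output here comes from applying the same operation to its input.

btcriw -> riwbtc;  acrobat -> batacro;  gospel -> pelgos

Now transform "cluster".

terclus

Looking at the pairs, the operation is to move the last 3 characters to the front (rotate right by 3).
Doing the same to "cluster": "terclus".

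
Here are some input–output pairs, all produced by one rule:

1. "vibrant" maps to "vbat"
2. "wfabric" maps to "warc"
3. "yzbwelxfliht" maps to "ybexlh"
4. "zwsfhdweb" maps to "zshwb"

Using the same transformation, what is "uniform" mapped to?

uiom

In each case the input is transformed by: keep every other character starting from the first (positions 1st, 3rd, 5th, ...).
So "uniform" becomes "uiom".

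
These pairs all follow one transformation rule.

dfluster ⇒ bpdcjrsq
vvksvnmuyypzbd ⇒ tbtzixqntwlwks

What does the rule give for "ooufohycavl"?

The transformation: take characters alternately from the front and the back (1st, last, 2nd, 2nd-last, ...), then shift every letter 2 places backward in the alphabet (wrapping around).
On "ooufohycavl": the first step gives "olovuafcoyh", and the second then gives "mjmtsydamwf".

mjmtsydamwf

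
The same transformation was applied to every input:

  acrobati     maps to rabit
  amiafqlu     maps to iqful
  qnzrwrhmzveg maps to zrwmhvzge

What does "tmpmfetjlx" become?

pefjtxl

Looking at the pairs, the operation is to swap each adjacent pair of characters (1↔2, 3↔4, ...), then delete the first 3 characters.
Starting from "tmpmfetjlx": after the first operation, "mtmpefjtxl"; after the second, "pefjtxl".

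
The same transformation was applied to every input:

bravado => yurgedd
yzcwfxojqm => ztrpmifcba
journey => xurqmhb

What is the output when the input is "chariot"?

What's happening: shift every letter 3 places forward in the alphabet (wrapping around), then sort the characters into reverse alphabetical order.
For "chariot" the result is "wurlkfd".

wurlkfd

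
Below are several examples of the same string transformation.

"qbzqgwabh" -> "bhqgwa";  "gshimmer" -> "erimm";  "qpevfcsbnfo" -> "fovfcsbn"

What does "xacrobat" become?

atrob

Each output is the input with this applied: delete the first 3 characters, then move the last 2 characters to the front (rotate right by 2).
Applying both steps to "xacrobat": "robat", then "atrob".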